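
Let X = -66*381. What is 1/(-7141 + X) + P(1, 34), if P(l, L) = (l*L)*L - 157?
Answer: 32254712/32287 ≈ 999.00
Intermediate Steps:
P(l, L) = -157 + l*L² (P(l, L) = (L*l)*L - 157 = l*L² - 157 = -157 + l*L²)
X = -25146
1/(-7141 + X) + P(1, 34) = 1/(-7141 - 25146) + (-157 + 1*34²) = 1/(-32287) + (-157 + 1*1156) = -1/32287 + (-157 + 1156) = -1/32287 + 999 = 32254712/32287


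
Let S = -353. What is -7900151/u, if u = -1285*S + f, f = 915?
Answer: -7900151/454520 ≈ -17.381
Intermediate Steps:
u = 454520 (u = -1285*(-353) + 915 = 453605 + 915 = 454520)
-7900151/u = -7900151/454520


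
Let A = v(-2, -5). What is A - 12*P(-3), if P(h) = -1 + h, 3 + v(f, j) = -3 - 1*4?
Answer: 38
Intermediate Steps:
v(f, j) = -10 (v(f, j) = -3 + (-3 - 1*4) = -3 + (-3 - 4) = -3 - 7 = -10)
A = -10
A - 12*P(-3) = -10 - 12*(-1 - 3) = -10 - 12*(-4) = -10 + 48 = 38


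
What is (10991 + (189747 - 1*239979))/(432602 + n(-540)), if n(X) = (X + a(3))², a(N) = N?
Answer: -39241/720971 ≈ -0.054428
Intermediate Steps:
n(X) = (3 + X)² (n(X) = (X + 3)² = (3 + X)²)
(10991 + (189747 - 1*239979))/(432602 + n(-540)) = (10991 + (189747 - 1*239979))/(432602 + (3 - 540)²) = (10991 + (189747 - 239979))/(432602 + (-537)²) = (10991 - 50232)/(432602 + 288369) = -39241/720971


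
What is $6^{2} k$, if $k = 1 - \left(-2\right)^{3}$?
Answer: $324$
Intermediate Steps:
$k = 9$ ($k = 1 - -8 = 1 + 8 = 9$)
$6^{2} k = 6^{2} \cdot 9 = 36 \cdot 9 = 324$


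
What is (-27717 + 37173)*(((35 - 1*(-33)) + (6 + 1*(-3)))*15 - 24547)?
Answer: -222045792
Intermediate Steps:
(-27717 + 37173)*(((35 - 1*(-33)) + (6 + 1*(-3)))*15 - 24547) = 9456*(((35 + 33) + (6 - 3))*15 - 24547) = 9456*((68 + 3)*15 - 24547) = 9456*(71*15 - 24547) = 9456*(1065 - 24547) = 9456*(-23482) = -222045792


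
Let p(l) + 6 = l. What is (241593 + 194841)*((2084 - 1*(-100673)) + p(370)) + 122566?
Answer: 45005633080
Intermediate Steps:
p(l) = -6 + l
(241593 + 194841)*((2084 - 1*(-100673)) + p(370)) + 122566 = (241593 + 194841)*((2084 - 1*(-100673)) + (-6 + 370)) + 122566 = 436434*((2084 + 100673) + 364) + 122566 = 436434*(102757 + 364) + 122566 = 436434*103121 + 122566 = 45005510514 + 122566 = 45005633080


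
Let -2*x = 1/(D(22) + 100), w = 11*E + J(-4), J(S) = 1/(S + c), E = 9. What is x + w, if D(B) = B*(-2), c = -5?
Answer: 99671/1008 ≈ 98.880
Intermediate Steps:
D(B) = -2*B
J(S) = 1/(-5 + S) (J(S) = 1/(S - 5) = 1/(-5 + S))
w = 890/9 (w = 11*9 + 1/(-5 - 4) = 99 + 1/(-9) = 99 - 1/9 = 890/9 ≈ 98.889)
x = -1/112 (x = -1/(2*(-2*22 + 100)) = -1/(2*(-44 + 100)) = -1/2/56 = -1/2*1/56 = -1/112 ≈ -0.0089286)
x + w = -1/112 + 890/9 = 99671/1008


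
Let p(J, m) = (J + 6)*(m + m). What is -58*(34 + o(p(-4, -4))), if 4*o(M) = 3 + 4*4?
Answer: -4495/2 ≈ -2247.5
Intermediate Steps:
p(J, m) = 2*m*(6 + J) (p(J, m) = (6 + J)*(2*m) = 2*m*(6 + J))
o(M) = 19/4 (o(M) = (3 + 4*4)/4 = (3 + 16)/4 = (¼)*19 = 19/4)
-58*(34 + o(p(-4, -4))) = -58*(34 + 19/4) = -58*155/4 = -4495/2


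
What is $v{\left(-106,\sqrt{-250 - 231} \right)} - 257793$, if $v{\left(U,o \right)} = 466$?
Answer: $-257327$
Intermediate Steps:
$v{\left(-106,\sqrt{-250 - 231} \right)} - 257793 = 466 - 257793 = -257327$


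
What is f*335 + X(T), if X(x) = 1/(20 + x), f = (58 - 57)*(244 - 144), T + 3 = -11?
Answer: 201001/6 ≈ 33500.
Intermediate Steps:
T = -14 (T = -3 - 11 = -14)
f = 100 (f = 1*100 = 100)
f*335 + X(T) = 100*335 + 1/(20 - 14) = 33500 + 1/6 = 201001/6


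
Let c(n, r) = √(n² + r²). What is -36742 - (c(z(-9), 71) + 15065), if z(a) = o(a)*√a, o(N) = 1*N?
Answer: -51807 - 14*√22 ≈ -51873.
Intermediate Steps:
o(N) = N
z(a) = a^(3/2) (z(a) = a*√a = a^(3/2))
-36742 - (c(z(-9), 71) + 15065) = -36742 - (√(((-9)^(3/2))² + 71²) + 15065) = -36742 - (√((-27*I)² + 5041) + 15065) = -36742 - (√(-729 + 5041) + 15065) = -36742 - (√4312 + 15065) = -36742 - (14*√22 + 15065) = -36742 - (15065 + 14*√22) = -36742 + (-15065 - 14*√22) = -51807 - 14*√22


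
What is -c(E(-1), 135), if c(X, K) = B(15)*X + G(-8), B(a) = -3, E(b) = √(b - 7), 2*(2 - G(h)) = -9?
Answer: -13/2 + 6*I*√2 ≈ -6.5 + 8.4853*I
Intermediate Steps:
G(h) = 13/2 (G(h) = 2 - ½*(-9) = 2 + 9/2 = 13/2)
E(b) = √(-7 + b)
c(X, K) = 13/2 - 3*X (c(X, K) = -3*X + 13/2 = 13/2 - 3*X)
-c(E(-1), 135) = -(13/2 - 3*√(-7 - 1)) = -(13/2 - 6*I*√2) = -13/2 + 6*I*√2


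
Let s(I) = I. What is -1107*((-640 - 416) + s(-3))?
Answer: 1172313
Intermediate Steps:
-1107*((-640 - 416) + s(-3)) = -1107*((-640 - 416) - 3) = -1107*(-1056 - 3) = -1107*(-1059) = 1172313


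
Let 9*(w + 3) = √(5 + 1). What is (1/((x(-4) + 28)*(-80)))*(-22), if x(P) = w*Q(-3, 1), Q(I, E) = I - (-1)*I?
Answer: 759/126800 + 11*√6/126800 ≈ 0.0061983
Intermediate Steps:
Q(I, E) = 2*I (Q(I, E) = I + I = 2*I)
w = -3 + √6/9 (w = -3 + √(5 + 1)/9 = -3 + √6/9 ≈ -2.7278)
x(P) = 18 - 2*√6/3 (x(P) = (-3 + √6/9)*(2*(-3)) = (-3 + √6/9)*(-6) = 18 - 2*√6/3)
(1/((x(-4) + 28)*(-80)))*(-22) = (1/(((18 - 2*√6/3) + 28)*(-80)))*(-22) = (-1/80/(46 - 2*√6/3))*(-22) = -1/(80*(46 - 2*√6/3))*(-22) = 11/(40*(46 - 2*√6/3))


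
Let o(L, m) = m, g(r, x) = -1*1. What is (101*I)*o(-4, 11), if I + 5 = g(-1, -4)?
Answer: -6666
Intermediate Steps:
g(r, x) = -1
I = -6 (I = -5 - 1 = -6)
(101*I)*o(-4, 11) = (101*(-6))*11 = -606*11 = -6666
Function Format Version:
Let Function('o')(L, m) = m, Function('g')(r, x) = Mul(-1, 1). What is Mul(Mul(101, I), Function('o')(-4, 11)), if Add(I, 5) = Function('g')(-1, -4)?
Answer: -6666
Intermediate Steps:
Function('g')(r, x) = -1
I = -6 (I = Add(-5, -1) = -6)
Mul(Mul(101, I), Function('o')(-4, 11)) = Mul(Mul(101, -6), 11) = Mul(-606, 11) = -6666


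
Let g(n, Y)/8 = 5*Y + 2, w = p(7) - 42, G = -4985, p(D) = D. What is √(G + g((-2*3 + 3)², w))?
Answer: I*√6369 ≈ 79.806*I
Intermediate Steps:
w = -35 (w = 7 - 42 = -35)
g(n, Y) = 16 + 40*Y (g(n, Y) = 8*(5*Y + 2) = 8*(2 + 5*Y) = 16 + 40*Y)
√(G + g((-2*3 + 3)², w)) = √(-4985 + (16 + 40*(-35))) = √(-4985 + (16 - 1400)) = √(-4985 - 1384) = √(-6369) = I*√6369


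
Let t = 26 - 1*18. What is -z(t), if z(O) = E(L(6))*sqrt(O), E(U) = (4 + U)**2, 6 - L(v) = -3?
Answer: -338*sqrt(2) ≈ -478.00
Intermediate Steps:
L(v) = 9 (L(v) = 6 - 1*(-3) = 6 + 3 = 9)
t = 8 (t = 26 - 18 = 8)
z(O) = 169*sqrt(O) (z(O) = (4 + 9)**2*sqrt(O) = 13**2*sqrt(O) = 169*sqrt(O))
-z(t) = -169*sqrt(8) = -169*2*sqrt(2) = -338*sqrt(2)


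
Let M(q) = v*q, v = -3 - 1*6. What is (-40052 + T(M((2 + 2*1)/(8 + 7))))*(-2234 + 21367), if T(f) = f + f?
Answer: -3832033772/5 ≈ -7.6641e+8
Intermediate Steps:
v = -9 (v = -3 - 6 = -9)
M(q) = -9*q
T(f) = 2*f
(-40052 + T(M((2 + 2*1)/(8 + 7))))*(-2234 + 21367) = (-40052 + 2*(-9*(2 + 2*1)/(8 + 7)))*(-2234 + 21367) = (-40052 + 2*(-9*(2 + 2)/15))*19133 = (-40052 + 2*(-36/15))*19133 = (-40052 + 2*(-9*4/15))*19133 = (-40052 + 2*(-12/5))*19133 = (-40052 - 24/5)*19133 = -200284/5*19133 = -3832033772/5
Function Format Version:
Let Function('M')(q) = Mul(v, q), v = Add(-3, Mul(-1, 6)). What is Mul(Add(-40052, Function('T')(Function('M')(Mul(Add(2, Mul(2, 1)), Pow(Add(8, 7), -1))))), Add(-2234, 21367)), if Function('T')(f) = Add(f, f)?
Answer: Rational(-3832033772, 5) ≈ -7.6641e+8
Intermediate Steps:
v = -9 (v = Add(-3, -6) = -9)
Function('M')(q) = Mul(-9, q)
Function('T')(f) = Mul(2, f)
Mul(Add(-40052, Function('T')(Function('M')(Mul(Add(2, Mul(2, 1)), Pow(Add(8, 7), -1))))), Add(-2234, 21367)) = Mul(Add(-40052, Mul(2, Mul(-9, Mul(Add(2, Mul(2, 1)), Pow(Add(8, 7), -1))))), Add(-2234, 21367)) = Mul(Add(-40052, Mul(2, Mul(-9, Mul(Add(2, 2), Pow(15, -1))))), 19133) = Mul(Add(-40052, Mul(2, Mul(-9, Mul(4, Rational(1, 15))))), 19133) = Mul(Add(-40052, Mul(2, Mul(-9, Rational(4, 15)))), 19133) = Mul(Add(-40052, Mul(2, Rational(-12, 5))), 19133) = Mul(Add(-40052, Rational(-24, 5)), 19133) = Mul(Rational(-200284, 5), 19133) = Rational(-3832033772, 5)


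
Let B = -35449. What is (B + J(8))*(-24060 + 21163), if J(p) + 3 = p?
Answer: 102681268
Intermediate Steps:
J(p) = -3 + p
(B + J(8))*(-24060 + 21163) = (-35449 + (-3 + 8))*(-24060 + 21163) = (-35449 + 5)*(-2897) = -35444*(-2897) = 102681268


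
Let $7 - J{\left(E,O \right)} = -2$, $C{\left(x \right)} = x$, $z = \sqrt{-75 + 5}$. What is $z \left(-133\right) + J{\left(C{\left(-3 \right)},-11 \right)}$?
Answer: $9 - 133 i \sqrt{70} \approx 9.0 - 1112.8 i$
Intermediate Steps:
$z = i \sqrt{70}$ ($z = \sqrt{-70} = i \sqrt{70} \approx 8.3666 i$)
$J{\left(E,O \right)} = 9$ ($J{\left(E,O \right)} = 7 - -2 = 7 + 2 = 9$)
$z \left(-133\right) + J{\left(C{\left(-3 \right)},-11 \right)} = i \sqrt{70} \left(-133\right) + 9 = - 133 i \sqrt{70} + 9 = 9 - 133 i \sqrt{70}$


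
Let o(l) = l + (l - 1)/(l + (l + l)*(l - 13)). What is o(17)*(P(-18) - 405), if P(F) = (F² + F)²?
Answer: 27109503/17 ≈ 1.5947e+6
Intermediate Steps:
o(l) = l + (-1 + l)/(l + 2*l*(-13 + l)) (o(l) = l + (-1 + l)/(l + (2*l)*(-13 + l)) = l + (-1 + l)/(l + 2*l*(-13 + l)))
P(F) = (F + F²)²
o(17)*(P(-18) - 405) = ((-1 + 17 - 25*17² + 2*17³)/(17*(-25 + 2*17)))*((-18)²*(1 - 18)² - 405) = ((-1 + 17 - 25*289 + 2*4913)/(17*(-25 + 34)))*(324*(-17)² - 405) = ((1/17)*(-1 + 17 - 7225 + 9826)/9)*(324*289 - 405) = ((1/17)*(⅑)*2617)*(93636 - 405) = (2617/153)*93231 = 27109503/17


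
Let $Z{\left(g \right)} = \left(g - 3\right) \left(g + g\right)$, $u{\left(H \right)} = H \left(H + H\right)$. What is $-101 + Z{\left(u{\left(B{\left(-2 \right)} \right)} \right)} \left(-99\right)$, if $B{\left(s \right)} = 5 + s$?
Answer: $-53561$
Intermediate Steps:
$u{\left(H \right)} = 2 H^{2}$ ($u{\left(H \right)} = H 2 H = 2 H^{2}$)
$Z{\left(g \right)} = 2 g \left(-3 + g\right)$ ($Z{\left(g \right)} = \left(-3 + g\right) 2 g = 2 g \left(-3 + g\right)$)
$-101 + Z{\left(u{\left(B{\left(-2 \right)} \right)} \right)} \left(-99\right) = -101 + 2 \cdot 2 \left(5 - 2\right)^{2} \left(-3 + 2 \left(5 - 2\right)^{2}\right) \left(-99\right) = -101 + 2 \cdot 2 \cdot 3^{2} \left(-3 + 2 \cdot 3^{2}\right) \left(-99\right) = -101 + 2 \cdot 2 \cdot 9 \left(-3 + 2 \cdot 9\right) \left(-99\right) = -101 + 2 \cdot 18 \left(-3 + 18\right) \left(-99\right) = -101 + 2 \cdot 18 \cdot 15 \left(-99\right) = -101 + 540 \left(-99\right) = -101 - 53460 = -53561$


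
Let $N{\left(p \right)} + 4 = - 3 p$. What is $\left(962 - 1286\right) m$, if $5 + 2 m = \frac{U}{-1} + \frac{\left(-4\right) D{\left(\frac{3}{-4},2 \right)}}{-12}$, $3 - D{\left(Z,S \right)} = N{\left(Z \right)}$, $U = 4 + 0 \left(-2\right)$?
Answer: $\frac{2403}{2} \approx 1201.5$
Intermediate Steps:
$N{\left(p \right)} = -4 - 3 p$
$U = 4$ ($U = 4 + 0 = 4$)
$D{\left(Z,S \right)} = 7 + 3 Z$ ($D{\left(Z,S \right)} = 3 - \left(-4 - 3 Z\right) = 3 + \left(4 + 3 Z\right) = 7 + 3 Z$)
$m = - \frac{89}{24}$ ($m = - \frac{5}{2} + \frac{\frac{4}{-1} + \frac{\left(-4\right) \left(7 + 3 \frac{3}{-4}\right)}{-12}}{2} = - \frac{5}{2} + \frac{4 \left(-1\right) + - 4 \left(7 + 3 \cdot 3 \left(- \frac{1}{4}\right)\right) \left(- \frac{1}{12}\right)}{2} = - \frac{5}{2} + \frac{-4 + - 4 \left(7 + 3 \left(- \frac{3}{4}\right)\right) \left(- \frac{1}{12}\right)}{2} = - \frac{5}{2} + \frac{-4 + - 4 \left(7 - \frac{9}{4}\right) \left(- \frac{1}{12}\right)}{2} = - \frac{5}{2} + \frac{-4 + \left(-4\right) \frac{19}{4} \left(- \frac{1}{12}\right)}{2} = - \frac{5}{2} + \frac{-4 - - \frac{19}{12}}{2} = - \frac{5}{2} + \frac{-4 + \frac{19}{12}}{2} = - \frac{5}{2} + \frac{1}{2} \left(- \frac{29}{12}\right) = - \frac{5}{2} - \frac{29}{24} = - \frac{89}{24} \approx -3.7083$)
$\left(962 - 1286\right) m = \left(962 - 1286\right) \left(- \frac{89}{24}\right) = \left(-324\right) \left(- \frac{89}{24}\right) = \frac{2403}{2}$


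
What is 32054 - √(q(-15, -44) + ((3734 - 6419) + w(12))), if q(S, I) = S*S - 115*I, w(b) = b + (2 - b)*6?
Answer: 32054 - 2*√638 ≈ 32003.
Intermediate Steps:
w(b) = 12 - 5*b (w(b) = b + (12 - 6*b) = 12 - 5*b)
q(S, I) = S² - 115*I
32054 - √(q(-15, -44) + ((3734 - 6419) + w(12))) = 32054 - √(((-15)² - 115*(-44)) + ((3734 - 6419) + (12 - 5*12))) = 32054 - √((225 + 5060) + (-2685 + (12 - 60))) = 32054 - √(5285 + (-2685 - 48)) = 32054 - √(5285 - 2733) = 32054 - √2552 = 32054 - 2*√638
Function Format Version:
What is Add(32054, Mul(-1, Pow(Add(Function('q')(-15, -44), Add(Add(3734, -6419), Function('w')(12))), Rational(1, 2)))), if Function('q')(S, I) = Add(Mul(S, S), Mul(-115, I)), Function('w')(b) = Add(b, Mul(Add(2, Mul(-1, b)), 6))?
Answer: Add(32054, Mul(-2, Pow(638, Rational(1, 2)))) ≈ 32003.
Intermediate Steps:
Function('w')(b) = Add(12, Mul(-5, b)) (Function('w')(b) = Add(b, Add(12, Mul(-6, b))) = Add(12, Mul(-5, b)))
Function('q')(S, I) = Add(Pow(S, 2), Mul(-115, I))
Add(32054, Mul(-1, Pow(Add(Function('q')(-15, -44), Add(Add(3734, -6419), Function('w')(12))), Rational(1, 2)))) = Add(32054, Mul(-1, Pow(Add(Add(Pow(-15, 2), Mul(-115, -44)), Add(Add(3734, -6419), Add(12, Mul(-5, 12)))), Rational(1, 2)))) = Add(32054, Mul(-1, Pow(Add(Add(225, 5060), Add(-2685, Add(12, -60))), Rational(1, 2)))) = Add(32054, Mul(-1, Pow(Add(5285, Add(-2685, -48)), Rational(1, 2)))) = Add(32054, Mul(-1, Pow(Add(5285, -2733), Rational(1, 2)))) = Add(32054, Mul(-1, Pow(2552, Rational(1, 2)))) = Add(32054, Mul(-1, Mul(2, Pow(638, Rational(1, 2))))) = Add(32054, Mul(-2, Pow(638, Rational(1, 2))))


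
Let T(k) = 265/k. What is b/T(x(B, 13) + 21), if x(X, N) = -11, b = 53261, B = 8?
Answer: 106522/53 ≈ 2009.8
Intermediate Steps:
b/T(x(B, 13) + 21) = 53261/((265/(-11 + 21))) = 53261/((265/10)) = 53261/((265*(⅒))) = 53261/(53/2) = 53261*(2/53) = 106522/53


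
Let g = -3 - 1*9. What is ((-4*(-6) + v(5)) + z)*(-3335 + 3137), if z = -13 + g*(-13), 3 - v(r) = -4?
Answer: -34452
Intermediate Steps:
g = -12 (g = -3 - 9 = -12)
v(r) = 7 (v(r) = 3 - 1*(-4) = 3 + 4 = 7)
z = 143 (z = -13 - 12*(-13) = -13 + 156 = 143)
((-4*(-6) + v(5)) + z)*(-3335 + 3137) = ((-4*(-6) + 7) + 143)*(-3335 + 3137) = ((24 + 7) + 143)*(-198) = (31 + 143)*(-198) = 174*(-198) = -34452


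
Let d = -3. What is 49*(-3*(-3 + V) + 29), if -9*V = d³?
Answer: 1421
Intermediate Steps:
V = 3 (V = -⅑*(-3)³ = -⅑*(-27) = 3)
49*(-3*(-3 + V) + 29) = 49*(-3*(-3 + 3) + 29) = 49*(-3*0 + 29) = 49*(0 + 29) = 49*29 = 1421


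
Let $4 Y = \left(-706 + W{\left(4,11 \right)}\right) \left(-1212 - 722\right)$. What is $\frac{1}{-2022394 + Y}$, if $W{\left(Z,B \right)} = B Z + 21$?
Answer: $- \frac{2}{3424941} \approx -5.8395 \cdot 10^{-7}$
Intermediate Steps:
$W{\left(Z,B \right)} = 21 + B Z$
$Y = \frac{619847}{2}$ ($Y = \frac{\left(-706 + \left(21 + 11 \cdot 4\right)\right) \left(-1212 - 722\right)}{4} = \frac{\left(-706 + \left(21 + 44\right)\right) \left(-1934\right)}{4} = \frac{\left(-706 + 65\right) \left(-1934\right)}{4} = \frac{\left(-641\right) \left(-1934\right)}{4} = \frac{1}{4} \cdot 1239694 = \frac{619847}{2} \approx 3.0992 \cdot 10^{5}$)
$\frac{1}{-2022394 + Y} = \frac{1}{-2022394 + \frac{619847}{2}} = \frac{1}{- \frac{3424941}{2}} = - \frac{2}{3424941}$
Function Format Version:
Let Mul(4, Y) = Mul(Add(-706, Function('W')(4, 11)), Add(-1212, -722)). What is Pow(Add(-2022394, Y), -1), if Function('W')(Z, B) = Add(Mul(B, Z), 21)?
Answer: Rational(-2, 3424941) ≈ -5.8395e-7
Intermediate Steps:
Function('W')(Z, B) = Add(21, Mul(B, Z))
Y = Rational(619847, 2) (Y = Mul(Rational(1, 4), Mul(Add(-706, Add(21, Mul(11, 4))), Add(-1212, -722))) = Mul(Rational(1, 4), Mul(Add(-706, Add(21, 44)), -1934)) = Mul(Rational(1, 4), Mul(Add(-706, 65), -1934)) = Mul(Rational(1, 4), Mul(-641, -1934)) = Mul(Rational(1, 4), 1239694) = Rational(619847, 2) ≈ 3.0992e+5)
Pow(Add(-2022394, Y), -1) = Pow(Add(-2022394, Rational(619847, 2)), -1) = Pow(Rational(-3424941, 2), -1) = Rational(-2, 3424941)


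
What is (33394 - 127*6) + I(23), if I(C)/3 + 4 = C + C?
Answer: 32758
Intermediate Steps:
I(C) = -12 + 6*C (I(C) = -12 + 3*(C + C) = -12 + 3*(2*C) = -12 + 6*C)
(33394 - 127*6) + I(23) = (33394 - 127*6) + (-12 + 6*23) = (33394 - 762) + (-12 + 138) = 32632 + 126 = 32758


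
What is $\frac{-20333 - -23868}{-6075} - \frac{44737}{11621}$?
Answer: $- \frac{62571502}{14119515} \approx -4.4316$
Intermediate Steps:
$\frac{-20333 - -23868}{-6075} - \frac{44737}{11621} = \left(-20333 + 23868\right) \left(- \frac{1}{6075}\right) - \frac{44737}{11621} = 3535 \left(- \frac{1}{6075}\right) - \frac{44737}{11621} = - \frac{707}{1215} - \frac{44737}{11621} = - \frac{62571502}{14119515}$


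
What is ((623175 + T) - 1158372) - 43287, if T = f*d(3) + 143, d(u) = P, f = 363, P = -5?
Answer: -580156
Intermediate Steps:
d(u) = -5
T = -1672 (T = 363*(-5) + 143 = -1815 + 143 = -1672)
((623175 + T) - 1158372) - 43287 = ((623175 - 1672) - 1158372) - 43287 = (621503 - 1158372) - 43287 = -536869 - 43287 = -580156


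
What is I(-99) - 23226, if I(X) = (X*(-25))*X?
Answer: -268251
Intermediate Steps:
I(X) = -25*X² (I(X) = (-25*X)*X = -25*X²)
I(-99) - 23226 = -25*(-99)² - 23226 = -25*9801 - 23226 = -245025 - 23226 = -268251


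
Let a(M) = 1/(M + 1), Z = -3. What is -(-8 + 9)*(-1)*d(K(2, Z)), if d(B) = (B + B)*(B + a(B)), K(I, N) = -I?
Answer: 12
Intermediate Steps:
a(M) = 1/(1 + M)
d(B) = 2*B*(B + 1/(1 + B)) (d(B) = (B + B)*(B + 1/(1 + B)) = (2*B)*(B + 1/(1 + B)) = 2*B*(B + 1/(1 + B)))
-(-8 + 9)*(-1)*d(K(2, Z)) = -(-8 + 9)*(-1)*2*(-1*2)*(1 + (-1*2)*(1 - 1*2))/(1 - 1*2) = -1*(-1)*2*(-2)*(1 - 2*(1 - 2))/(1 - 2) = -(-1)*2*(-2)*(1 - 2*(-1))/(-1) = -(-1)*2*(-2)*(-1)*(1 + 2) = -(-1)*2*(-2)*(-1)*3 = -(-1)*12 = -1*(-12) = 12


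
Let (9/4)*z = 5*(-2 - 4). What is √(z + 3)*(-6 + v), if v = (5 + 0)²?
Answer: 19*I*√93/3 ≈ 61.076*I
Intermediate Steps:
z = -40/3 (z = 4*(5*(-2 - 4))/9 = 4*(5*(-6))/9 = (4/9)*(-30) = -40/3 ≈ -13.333)
v = 25 (v = 5² = 25)
√(z + 3)*(-6 + v) = √(-40/3 + 3)*(-6 + 25) = √(-31/3)*19 = (I*√93/3)*19 = 19*I*√93/3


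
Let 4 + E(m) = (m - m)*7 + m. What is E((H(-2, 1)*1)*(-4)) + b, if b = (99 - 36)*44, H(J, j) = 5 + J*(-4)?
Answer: 2716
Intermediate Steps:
H(J, j) = 5 - 4*J
b = 2772 (b = 63*44 = 2772)
E(m) = -4 + m (E(m) = -4 + ((m - m)*7 + m) = -4 + (0*7 + m) = -4 + (0 + m) = -4 + m)
E((H(-2, 1)*1)*(-4)) + b = (-4 + ((5 - 4*(-2))*1)*(-4)) + 2772 = (-4 + ((5 + 8)*1)*(-4)) + 2772 = (-4 + (13*1)*(-4)) + 2772 = (-4 + 13*(-4)) + 2772 = (-4 - 52) + 2772 = -56 + 2772 = 2716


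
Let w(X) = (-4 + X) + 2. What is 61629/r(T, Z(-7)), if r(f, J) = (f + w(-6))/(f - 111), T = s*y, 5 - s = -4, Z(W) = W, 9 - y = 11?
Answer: 7950141/26 ≈ 3.0577e+5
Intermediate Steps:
y = -2 (y = 9 - 1*11 = 9 - 11 = -2)
w(X) = -2 + X
s = 9 (s = 5 - 1*(-4) = 5 + 4 = 9)
T = -18 (T = 9*(-2) = -18)
r(f, J) = (-8 + f)/(-111 + f) (r(f, J) = (f + (-2 - 6))/(f - 111) = (f - 8)/(-111 + f) = (-8 + f)/(-111 + f))
61629/r(T, Z(-7)) = 61629/(((-8 - 18)/(-111 - 18))) = 61629/((-26/(-129))) = 61629/((-1/129*(-26))) = 61629/(26/129) = 61629*(129/26) = 7950141/26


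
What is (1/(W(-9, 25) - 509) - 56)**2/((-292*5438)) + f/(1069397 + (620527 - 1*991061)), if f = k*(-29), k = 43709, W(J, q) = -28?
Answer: -581048200051479991/320009354857693512 ≈ -1.8157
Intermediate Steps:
f = -1267561 (f = 43709*(-29) = -1267561)
(1/(W(-9, 25) - 509) - 56)**2/((-292*5438)) + f/(1069397 + (620527 - 1*991061)) = (1/(-28 - 509) - 56)**2/((-292*5438)) - 1267561/(1069397 + (620527 - 1*991061)) = (1/(-537) - 56)**2/(-1587896) - 1267561/(1069397 + (620527 - 991061)) = (-1/537 - 56)**2*(-1/1587896) - 1267561/(1069397 - 370534) = (-30073/537)**2*(-1/1587896) - 1267561/698863 = (904385329/288369)*(-1/1587896) - 1267561*1/698863 = -904385329/457899981624 - 1267561/698863 = -581048200051479991/320009354857693512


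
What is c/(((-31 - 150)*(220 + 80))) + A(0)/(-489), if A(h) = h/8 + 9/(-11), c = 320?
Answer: -20543/4867995 ≈ -0.0042200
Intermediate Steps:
A(h) = -9/11 + h/8 (A(h) = h*(1/8) + 9*(-1/11) = h/8 - 9/11 = -9/11 + h/8)
c/(((-31 - 150)*(220 + 80))) + A(0)/(-489) = 320/(((-31 - 150)*(220 + 80))) + (-9/11 + (1/8)*0)/(-489) = 320/((-181*300)) + (-9/11 + 0)*(-1/489) = 320/(-54300) - 9/11*(-1/489) = 320*(-1/54300) + 3/1793 = -16/2715 + 3/1793 = -20543/4867995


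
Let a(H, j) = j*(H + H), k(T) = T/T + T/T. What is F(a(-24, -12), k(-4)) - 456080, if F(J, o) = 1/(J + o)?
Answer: -263614239/578 ≈ -4.5608e+5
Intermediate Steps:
k(T) = 2 (k(T) = 1 + 1 = 2)
a(H, j) = 2*H*j (a(H, j) = j*(2*H) = 2*H*j)
F(a(-24, -12), k(-4)) - 456080 = 1/(2*(-24)*(-12) + 2) - 456080 = 1/(576 + 2) - 456080 = 1/578 - 456080 = -263614239/578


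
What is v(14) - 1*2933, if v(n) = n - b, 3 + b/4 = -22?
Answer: -2819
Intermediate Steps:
b = -100 (b = -12 + 4*(-22) = -12 - 88 = -100)
v(n) = 100 + n (v(n) = n - 1*(-100) = n + 100 = 100 + n)
v(14) - 1*2933 = (100 + 14) - 1*2933 = 114 - 2933 = -2819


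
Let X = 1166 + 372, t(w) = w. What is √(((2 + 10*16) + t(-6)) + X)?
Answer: 11*√14 ≈ 41.158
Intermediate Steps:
X = 1538
√(((2 + 10*16) + t(-6)) + X) = √(((2 + 10*16) - 6) + 1538) = √(((2 + 160) - 6) + 1538) = √((162 - 6) + 1538) = √(156 + 1538) = √1694 = 11*√14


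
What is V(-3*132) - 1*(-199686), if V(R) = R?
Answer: 199290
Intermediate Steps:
V(-3*132) - 1*(-199686) = -3*132 - 1*(-199686) = -396 + 199686 = 199290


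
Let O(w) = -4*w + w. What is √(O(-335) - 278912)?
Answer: 37*I*√203 ≈ 527.17*I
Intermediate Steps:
O(w) = -3*w
√(O(-335) - 278912) = √(-3*(-335) - 278912) = √(1005 - 278912) = √(-277907) = 37*I*√203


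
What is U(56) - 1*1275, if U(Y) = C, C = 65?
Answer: -1210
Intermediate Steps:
U(Y) = 65
U(56) - 1*1275 = 65 - 1*1275 = 65 - 1275 = -1210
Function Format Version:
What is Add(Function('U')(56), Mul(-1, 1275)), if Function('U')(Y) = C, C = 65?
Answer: -1210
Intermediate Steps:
Function('U')(Y) = 65
Add(Function('U')(56), Mul(-1, 1275)) = Add(65, Mul(-1, 1275)) = Add(65, -1275) = -1210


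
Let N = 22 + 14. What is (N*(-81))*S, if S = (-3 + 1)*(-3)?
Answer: -17496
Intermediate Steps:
N = 36
S = 6 (S = -2*(-3) = 6)
(N*(-81))*S = (36*(-81))*6 = -2916*6 = -17496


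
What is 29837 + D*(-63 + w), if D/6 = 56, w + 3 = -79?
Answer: -18883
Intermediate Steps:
w = -82 (w = -3 - 79 = -82)
D = 336 (D = 6*56 = 336)
29837 + D*(-63 + w) = 29837 + 336*(-63 - 82) = 29837 + 336*(-145) = 29837 - 48720 = -18883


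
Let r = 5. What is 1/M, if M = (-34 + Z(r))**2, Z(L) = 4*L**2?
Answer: 1/4356 ≈ 0.00022957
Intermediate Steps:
M = 4356 (M = (-34 + 4*5**2)**2 = (-34 + 4*25)**2 = (-34 + 100)**2 = 66**2 = 4356)
1/M = 1/4356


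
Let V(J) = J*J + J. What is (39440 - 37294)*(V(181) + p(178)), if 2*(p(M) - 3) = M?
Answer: 70890964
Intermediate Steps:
V(J) = J + J**2 (V(J) = J**2 + J = J + J**2)
p(M) = 3 + M/2
(39440 - 37294)*(V(181) + p(178)) = (39440 - 37294)*(181*(1 + 181) + (3 + (1/2)*178)) = 2146*(181*182 + (3 + 89)) = 2146*(32942 + 92) = 2146*33034 = 70890964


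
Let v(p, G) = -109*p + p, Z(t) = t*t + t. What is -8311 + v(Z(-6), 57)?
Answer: -11551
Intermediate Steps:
Z(t) = t + t² (Z(t) = t² + t = t + t²)
v(p, G) = -108*p
-8311 + v(Z(-6), 57) = -8311 - (-648)*(1 - 6) = -8311 - (-648)*(-5) = -8311 - 108*30 = -8311 - 3240 = -11551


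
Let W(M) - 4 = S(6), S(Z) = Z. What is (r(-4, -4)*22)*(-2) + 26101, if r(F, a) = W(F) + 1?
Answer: 25617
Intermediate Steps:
W(M) = 10 (W(M) = 4 + 6 = 10)
r(F, a) = 11 (r(F, a) = 10 + 1 = 11)
(r(-4, -4)*22)*(-2) + 26101 = (11*22)*(-2) + 26101 = 242*(-2) + 26101 = -484 + 26101 = 25617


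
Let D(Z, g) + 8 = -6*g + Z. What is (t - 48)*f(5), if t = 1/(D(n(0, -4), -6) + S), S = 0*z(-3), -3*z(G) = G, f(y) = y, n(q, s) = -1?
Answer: -6475/27 ≈ -239.81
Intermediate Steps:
z(G) = -G/3
D(Z, g) = -8 + Z - 6*g (D(Z, g) = -8 + (-6*g + Z) = -8 + (Z - 6*g) = -8 + Z - 6*g)
S = 0 (S = 0*(-⅓*(-3)) = 0*1 = 0)
t = 1/27 (t = 1/((-8 - 1 - 6*(-6)) + 0) = 1/((-8 - 1 + 36) + 0) = 1/(27 + 0) = 1/27 ≈ 0.037037)
(t - 48)*f(5) = (1/27 - 48)*5 = -1295/27*5 = -6475/27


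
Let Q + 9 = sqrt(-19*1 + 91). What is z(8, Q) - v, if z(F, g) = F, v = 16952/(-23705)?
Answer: 206592/23705 ≈ 8.7151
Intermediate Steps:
v = -16952/23705 (v = 16952*(-1/23705) = -16952/23705 ≈ -0.71512)
Q = -9 + 6*sqrt(2) (Q = -9 + sqrt(-19*1 + 91) = -9 + sqrt(-19 + 91) = -9 + sqrt(72) = -9 + 6*sqrt(2) ≈ -0.51472)
z(8, Q) - v = 8 - 1*(-16952/23705) = 8 + 16952/23705 = 206592/23705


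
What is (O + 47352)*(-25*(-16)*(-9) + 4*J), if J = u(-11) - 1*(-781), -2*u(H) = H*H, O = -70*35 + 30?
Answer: -32261176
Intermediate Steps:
O = -2420 (O = -2450 + 30 = -2420)
u(H) = -H²/2 (u(H) = -H*H/2 = -H²/2)
J = 1441/2 (J = -½*(-11)² - 1*(-781) = -½*121 + 781 = -121/2 + 781 = 1441/2 ≈ 720.50)
(O + 47352)*(-25*(-16)*(-9) + 4*J) = (-2420 + 47352)*(-25*(-16)*(-9) + 4*(1441/2)) = 44932*(400*(-9) + 2882) = 44932*(-3600 + 2882) = 44932*(-718) = -32261176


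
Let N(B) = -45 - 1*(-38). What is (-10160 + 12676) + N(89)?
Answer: 2509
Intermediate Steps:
N(B) = -7 (N(B) = -45 + 38 = -7)
(-10160 + 12676) + N(89) = (-10160 + 12676) - 7 = 2516 - 7 = 2509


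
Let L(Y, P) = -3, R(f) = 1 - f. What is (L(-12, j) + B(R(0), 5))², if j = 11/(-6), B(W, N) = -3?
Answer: 36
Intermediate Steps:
j = -11/6 (j = 11*(-⅙) = -11/6 ≈ -1.8333)
(L(-12, j) + B(R(0), 5))² = (-3 - 3)² = (-6)² = 36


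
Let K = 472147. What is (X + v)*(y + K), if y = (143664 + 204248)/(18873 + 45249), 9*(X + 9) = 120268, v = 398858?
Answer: 56159411275548007/288549 ≈ 1.9463e+11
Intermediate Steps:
X = 120187/9 (X = -9 + (⅑)*120268 = -9 + 120268/9 = 120187/9 ≈ 13354.)
y = 173956/32061 (y = 347912/64122 = 347912*(1/64122) = 173956/32061 ≈ 5.4258)
(X + v)*(y + K) = (120187/9 + 398858)*(173956/32061 + 472147) = (3709909/9)*(15137678923/32061) = 56159411275548007/288549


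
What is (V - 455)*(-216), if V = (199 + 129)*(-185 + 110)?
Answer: 5411880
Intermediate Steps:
V = -24600 (V = 328*(-75) = -24600)
(V - 455)*(-216) = (-24600 - 455)*(-216) = -25055*(-216) = 5411880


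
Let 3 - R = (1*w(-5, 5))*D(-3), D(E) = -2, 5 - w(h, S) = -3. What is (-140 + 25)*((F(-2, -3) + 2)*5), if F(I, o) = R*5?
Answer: -55775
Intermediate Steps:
w(h, S) = 8 (w(h, S) = 5 - 1*(-3) = 5 + 3 = 8)
R = 19 (R = 3 - 1*8*(-2) = 3 - 8*(-2) = 3 - 1*(-16) = 3 + 16 = 19)
F(I, o) = 95 (F(I, o) = 19*5 = 95)
(-140 + 25)*((F(-2, -3) + 2)*5) = (-140 + 25)*((95 + 2)*5) = -11155*5 = -115*485 = -55775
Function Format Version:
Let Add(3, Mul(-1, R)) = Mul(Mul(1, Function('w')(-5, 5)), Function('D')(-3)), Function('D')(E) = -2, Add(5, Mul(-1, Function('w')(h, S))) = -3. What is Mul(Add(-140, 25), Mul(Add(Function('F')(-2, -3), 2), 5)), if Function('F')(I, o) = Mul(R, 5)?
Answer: -55775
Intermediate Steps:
Function('w')(h, S) = 8 (Function('w')(h, S) = Add(5, Mul(-1, -3)) = Add(5, 3) = 8)
R = 19 (R = Add(3, Mul(-1, Mul(Mul(1, 8), -2))) = Add(3, Mul(-1, Mul(8, -2))) = Add(3, Mul(-1, -16)) = Add(3, 16) = 19)
Function('F')(I, o) = 95 (Function('F')(I, o) = Mul(19, 5) = 95)
Mul(Add(-140, 25), Mul(Add(Function('F')(-2, -3), 2), 5)) = Mul(Add(-140, 25), Mul(Add(95, 2), 5)) = Mul(-115, Mul(97, 5)) = Mul(-115, 485) = -55775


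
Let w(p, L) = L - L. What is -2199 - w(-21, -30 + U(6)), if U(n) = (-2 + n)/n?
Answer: -2199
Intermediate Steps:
U(n) = (-2 + n)/n
w(p, L) = 0
-2199 - w(-21, -30 + U(6)) = -2199 - 1*0 = -2199 + 0 = -2199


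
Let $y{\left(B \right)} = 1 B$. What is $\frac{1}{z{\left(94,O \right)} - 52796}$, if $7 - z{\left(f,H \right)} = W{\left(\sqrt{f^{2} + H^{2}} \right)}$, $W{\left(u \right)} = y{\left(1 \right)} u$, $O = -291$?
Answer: $- \frac{52789}{2786585004} + \frac{\sqrt{93517}}{2786585004} \approx -1.8834 \cdot 10^{-5}$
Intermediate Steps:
$y{\left(B \right)} = B$
$W{\left(u \right)} = u$ ($W{\left(u \right)} = 1 u = u$)
$z{\left(f,H \right)} = 7 - \sqrt{H^{2} + f^{2}}$ ($z{\left(f,H \right)} = 7 - \sqrt{f^{2} + H^{2}} = 7 - \sqrt{H^{2} + f^{2}}$)
$\frac{1}{z{\left(94,O \right)} - 52796} = \frac{1}{\left(7 - \sqrt{\left(-291\right)^{2} + 94^{2}}\right) - 52796} = \frac{1}{\left(7 - \sqrt{84681 + 8836}\right) - 52796} = \frac{1}{\left(7 - \sqrt{93517}\right) - 52796} = \frac{1}{-52789 - \sqrt{93517}}$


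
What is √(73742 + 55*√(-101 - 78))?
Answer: √(73742 + 55*I*√179) ≈ 271.56 + 1.355*I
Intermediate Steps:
√(73742 + 55*√(-101 - 78)) = √(73742 + 55*√(-179)) = √(73742 + 55*(I*√179)) = √(73742 + 55*I*√179)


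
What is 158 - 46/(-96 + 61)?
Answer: 5576/35 ≈ 159.31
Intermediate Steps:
158 - 46/(-96 + 61) = 158 - 46/(-35) = 158 - 1/35*(-46) = 158 + 46/35 = 5576/35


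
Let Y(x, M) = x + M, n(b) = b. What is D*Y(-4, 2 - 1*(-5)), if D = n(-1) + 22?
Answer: 63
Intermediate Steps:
Y(x, M) = M + x
D = 21 (D = -1 + 22 = 21)
D*Y(-4, 2 - 1*(-5)) = 21*((2 - 1*(-5)) - 4) = 21*((2 + 5) - 4) = 21*(7 - 4) = 21*3 = 63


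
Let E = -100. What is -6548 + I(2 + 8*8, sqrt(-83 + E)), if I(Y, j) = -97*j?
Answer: -6548 - 97*I*sqrt(183) ≈ -6548.0 - 1312.2*I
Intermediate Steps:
-6548 + I(2 + 8*8, sqrt(-83 + E)) = -6548 - 97*sqrt(-83 - 100) = -6548 - 97*I*sqrt(183)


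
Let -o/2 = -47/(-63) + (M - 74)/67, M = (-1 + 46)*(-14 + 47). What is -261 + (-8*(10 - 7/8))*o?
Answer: 12336451/4221 ≈ 2922.6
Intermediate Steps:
M = 1485 (M = 45*33 = 1485)
o = -184084/4221 (o = -2*(-47/(-63) + (1485 - 74)/67) = -2*(-47*(-1/63) + 1411*(1/67)) = -2*(47/63 + 1411/67) = -2*92042/4221 = -184084/4221 ≈ -43.611)
-261 + (-8*(10 - 7/8))*o = -261 - 8*(10 - 7/8)*(-184084/4221) = -261 - 8*73/8*(-184084/4221) = -261 - 73*(-184084/4221) = -261 + 13438132/4221 = 12336451/4221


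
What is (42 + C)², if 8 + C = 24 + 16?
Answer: 5476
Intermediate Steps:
C = 32 (C = -8 + (24 + 16) = -8 + 40 = 32)
(42 + C)² = (42 + 32)² = 74² = 5476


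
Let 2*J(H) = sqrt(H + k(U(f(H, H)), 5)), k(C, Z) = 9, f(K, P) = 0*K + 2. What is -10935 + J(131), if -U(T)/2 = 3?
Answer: -10935 + sqrt(35) ≈ -10929.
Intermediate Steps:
f(K, P) = 2 (f(K, P) = 0 + 2 = 2)
U(T) = -6 (U(T) = -2*3 = -6)
J(H) = sqrt(9 + H)/2 (J(H) = sqrt(H + 9)/2 = sqrt(9 + H)/2)
-10935 + J(131) = -10935 + sqrt(9 + 131)/2 = -10935 + sqrt(140)/2 = -10935 + (2*sqrt(35))/2 = -10935 + sqrt(35)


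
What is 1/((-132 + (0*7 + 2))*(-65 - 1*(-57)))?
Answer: 1/1040 ≈ 0.00096154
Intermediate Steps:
1/((-132 + (0*7 + 2))*(-65 - 1*(-57))) = 1/((-132 + (0 + 2))*(-65 + 57)) = 1/((-132 + 2)*(-8)) = 1/(-130*(-8)) = 1/1040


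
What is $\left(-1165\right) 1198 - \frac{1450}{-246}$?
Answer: $- \frac{171666685}{123} \approx -1.3957 \cdot 10^{6}$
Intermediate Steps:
$\left(-1165\right) 1198 - \frac{1450}{-246} = -1395670 - - \frac{725}{123} = -1395670 + \frac{725}{123} = - \frac{171666685}{123}$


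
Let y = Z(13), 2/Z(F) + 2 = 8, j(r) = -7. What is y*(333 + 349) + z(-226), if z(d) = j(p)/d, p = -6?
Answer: 154153/678 ≈ 227.36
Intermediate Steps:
Z(F) = 1/3 (Z(F) = 2/(-2 + 8) = 2/6 = 2*(1/6) = 1/3)
y = 1/3 ≈ 0.33333
z(d) = -7/d
y*(333 + 349) + z(-226) = (333 + 349)/3 - 7/(-226) = (1/3)*682 - 7*(-1/226) = 682/3 + 7/226 = 154153/678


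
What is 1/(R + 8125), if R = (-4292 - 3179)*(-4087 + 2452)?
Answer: 1/12223210 ≈ 8.1812e-8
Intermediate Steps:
R = 12215085 (R = -7471*(-1635) = 12215085)
1/(R + 8125) = 1/(12215085 + 8125) = 1/12223210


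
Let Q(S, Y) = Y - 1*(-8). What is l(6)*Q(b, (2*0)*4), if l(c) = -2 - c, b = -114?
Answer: -64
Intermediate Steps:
Q(S, Y) = 8 + Y (Q(S, Y) = Y + 8 = 8 + Y)
l(6)*Q(b, (2*0)*4) = (-2 - 1*6)*(8 + (2*0)*4) = (-2 - 6)*(8 + 0*4) = -8*(8 + 0) = -8*8 = -64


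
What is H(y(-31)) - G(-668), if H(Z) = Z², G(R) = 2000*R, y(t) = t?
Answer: 1336961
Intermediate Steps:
H(y(-31)) - G(-668) = (-31)² - 2000*(-668) = 961 - 1*(-1336000) = 961 + 1336000 = 1336961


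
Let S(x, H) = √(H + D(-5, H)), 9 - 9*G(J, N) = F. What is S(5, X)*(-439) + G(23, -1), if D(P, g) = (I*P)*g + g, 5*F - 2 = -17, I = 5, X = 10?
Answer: 4/3 - 439*I*√230 ≈ 1.3333 - 6657.8*I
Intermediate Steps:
F = -3 (F = ⅖ + (⅕)*(-17) = ⅖ - 17/5 = -3)
G(J, N) = 4/3 (G(J, N) = 1 - ⅑*(-3) = 1 + ⅓ = 4/3)
D(P, g) = g + 5*P*g (D(P, g) = (5*P)*g + g = 5*P*g + g = g + 5*P*g)
S(x, H) = √23*√(-H) (S(x, H) = √(H + H*(1 + 5*(-5))) = √(H + H*(1 - 25)) = √(H + H*(-24)) = √(H - 24*H) = √(-23*H) = √23*√(-H))
S(5, X)*(-439) + G(23, -1) = (√23*√(-1*10))*(-439) + 4/3 = (√23*√(-10))*(-439) + 4/3 = (√23*(I*√10))*(-439) + 4/3 = (I*√230)*(-439) + 4/3 = -439*I*√230 + 4/3 = 4/3 - 439*I*√230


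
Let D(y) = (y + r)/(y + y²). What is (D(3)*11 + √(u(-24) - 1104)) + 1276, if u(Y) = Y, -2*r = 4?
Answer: 15323/12 + 2*I*√282 ≈ 1276.9 + 33.586*I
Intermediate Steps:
r = -2 (r = -½*4 = -2)
D(y) = (-2 + y)/(y + y²) (D(y) = (y - 2)/(y + y²) = (-2 + y)/(y + y²))
(D(3)*11 + √(u(-24) - 1104)) + 1276 = (((-2 + 3)/(3*(1 + 3)))*11 + √(-24 - 1104)) + 1276 = (((⅓)*1/4)*11 + √(-1128)) + 1276 = (((⅓)*(¼)*1)*11 + 2*I*√282) + 1276 = ((1/12)*11 + 2*I*√282) + 1276 = (11/12 + 2*I*√282) + 1276 = 15323/12 + 2*I*√282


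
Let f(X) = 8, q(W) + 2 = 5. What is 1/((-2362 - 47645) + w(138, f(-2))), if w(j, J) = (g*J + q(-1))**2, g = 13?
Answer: -1/38558 ≈ -2.5935e-5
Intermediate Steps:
q(W) = 3 (q(W) = -2 + 5 = 3)
w(j, J) = (3 + 13*J)**2 (w(j, J) = (13*J + 3)**2 = (3 + 13*J)**2)
1/((-2362 - 47645) + w(138, f(-2))) = 1/((-2362 - 47645) + (3 + 13*8)**2) = 1/(-50007 + (3 + 104)**2) = 1/(-50007 + 107**2) = 1/(-50007 + 11449) = 1/(-38558) = -1/38558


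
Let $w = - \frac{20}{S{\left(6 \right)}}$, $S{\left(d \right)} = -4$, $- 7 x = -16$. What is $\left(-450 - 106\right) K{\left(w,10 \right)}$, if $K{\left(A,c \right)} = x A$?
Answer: $- \frac{44480}{7} \approx -6354.3$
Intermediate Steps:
$x = \frac{16}{7}$ ($x = \left(- \frac{1}{7}\right) \left(-16\right) = \frac{16}{7} \approx 2.2857$)
$w = 5$ ($w = - \frac{20}{-4} = \left(-20\right) \left(- \frac{1}{4}\right) = 5$)
$K{\left(A,c \right)} = \frac{16 A}{7}$
$\left(-450 - 106\right) K{\left(w,10 \right)} = \left(-450 - 106\right) \frac{16}{7} \cdot 5 = \left(-556\right) \frac{80}{7} = - \frac{44480}{7}$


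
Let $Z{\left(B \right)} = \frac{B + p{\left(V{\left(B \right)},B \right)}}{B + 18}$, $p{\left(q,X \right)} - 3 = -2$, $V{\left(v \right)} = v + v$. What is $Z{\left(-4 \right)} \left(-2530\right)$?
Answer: $\frac{3795}{7} \approx 542.14$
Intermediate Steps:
$V{\left(v \right)} = 2 v$
$p{\left(q,X \right)} = 1$ ($p{\left(q,X \right)} = 3 - 2 = 1$)
$Z{\left(B \right)} = \frac{1 + B}{18 + B}$ ($Z{\left(B \right)} = \frac{B + 1}{B + 18} = \frac{1 + B}{18 + B}$)
$Z{\left(-4 \right)} \left(-2530\right) = \frac{1 - 4}{18 - 4} \left(-2530\right) = \frac{1}{14} \left(-3\right) \left(-2530\right) = \left(- \frac{3}{14}\right) \left(-2530\right) = \frac{3795}{7}$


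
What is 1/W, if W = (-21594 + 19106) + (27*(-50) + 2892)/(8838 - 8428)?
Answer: -205/509269 ≈ -0.00040254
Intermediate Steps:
W = -509269/205 (W = -2488 + (-1350 + 2892)/410 = -2488 + 1542*(1/410) = -2488 + 771/205 = -509269/205 ≈ -2484.2)
1/W = 1/(-509269/205) = -205/509269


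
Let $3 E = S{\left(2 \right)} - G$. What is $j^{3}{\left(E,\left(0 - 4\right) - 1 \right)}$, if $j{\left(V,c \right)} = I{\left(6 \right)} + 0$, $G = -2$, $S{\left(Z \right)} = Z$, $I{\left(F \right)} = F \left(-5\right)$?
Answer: $-27000$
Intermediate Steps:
$I{\left(F \right)} = - 5 F$
$E = \frac{4}{3}$ ($E = \frac{2 - -2}{3} = \frac{2 + 2}{3} = \frac{1}{3} \cdot 4 = \frac{4}{3} \approx 1.3333$)
$j{\left(V,c \right)} = -30$ ($j{\left(V,c \right)} = \left(-5\right) 6 + 0 = -30 + 0 = -30$)
$j^{3}{\left(E,\left(0 - 4\right) - 1 \right)} = \left(-30\right)^{3} = -27000$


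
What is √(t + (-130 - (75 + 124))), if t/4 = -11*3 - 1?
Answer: I*√465 ≈ 21.564*I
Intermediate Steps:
t = -136 (t = 4*(-11*3 - 1) = 4*(-33 - 1) = 4*(-34) = -136)
√(t + (-130 - (75 + 124))) = √(-136 + (-130 - (75 + 124))) = √(-136 + (-130 - 1*199)) = √(-136 + (-130 - 199)) = √(-136 - 329) = √(-465) = I*√465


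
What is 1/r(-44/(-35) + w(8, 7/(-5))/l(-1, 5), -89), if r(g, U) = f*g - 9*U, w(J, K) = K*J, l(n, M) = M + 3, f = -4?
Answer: 7/5611 ≈ 0.0012475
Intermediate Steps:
l(n, M) = 3 + M
w(J, K) = J*K
r(g, U) = -9*U - 4*g (r(g, U) = -4*g - 9*U = -9*U - 4*g)
1/r(-44/(-35) + w(8, 7/(-5))/l(-1, 5), -89) = 1/(-9*(-89) - 4*(-44/(-35) + (8*(7/(-5)))/(3 + 5))) = 1/(801 - 4*(-44*(-1/35) + (8*(7*(-⅕)))/8)) = 1/(801 - 4*(44/35 + (8*(-7/5))*(⅛))) = 1/(801 - 4*(44/35 - 56/5*⅛)) = 1/(801 - 4*(44/35 - 7/5)) = 1/(801 - 4*(-⅐)) = 1/(801 + 4/7) = 1/(5611/7) = 7/5611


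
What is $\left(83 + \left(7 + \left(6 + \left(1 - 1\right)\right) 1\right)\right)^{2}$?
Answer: $9216$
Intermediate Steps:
$\left(83 + \left(7 + \left(6 + \left(1 - 1\right)\right) 1\right)\right)^{2} = \left(83 + \left(7 + \left(6 + 0\right) 1\right)\right)^{2} = \left(83 + \left(7 + 6 \cdot 1\right)\right)^{2} = \left(83 + \left(7 + 6\right)\right)^{2} = \left(83 + 13\right)^{2} = 96^{2} = 9216$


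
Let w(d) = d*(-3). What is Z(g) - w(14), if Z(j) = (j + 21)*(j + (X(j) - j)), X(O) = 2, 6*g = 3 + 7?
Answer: 262/3 ≈ 87.333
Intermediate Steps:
g = 5/3 (g = (3 + 7)/6 = (1/6)*10 = 5/3 ≈ 1.6667)
w(d) = -3*d
Z(j) = 42 + 2*j (Z(j) = (j + 21)*(j + (2 - j)) = (21 + j)*2 = 42 + 2*j)
Z(g) - w(14) = (42 + 2*(5/3)) - (-3)*14 = (42 + 10/3) - 1*(-42) = 136/3 + 42 = 262/3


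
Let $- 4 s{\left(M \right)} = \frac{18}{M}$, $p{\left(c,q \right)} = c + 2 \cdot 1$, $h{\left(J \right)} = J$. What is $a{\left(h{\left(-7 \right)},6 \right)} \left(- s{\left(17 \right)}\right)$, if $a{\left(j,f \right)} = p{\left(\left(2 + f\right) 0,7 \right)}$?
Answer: $\frac{9}{17} \approx 0.52941$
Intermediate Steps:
$p{\left(c,q \right)} = 2 + c$ ($p{\left(c,q \right)} = c + 2 = 2 + c$)
$a{\left(j,f \right)} = 2$ ($a{\left(j,f \right)} = 2 + \left(2 + f\right) 0 = 2 + 0 = 2$)
$s{\left(M \right)} = - \frac{9}{2 M}$ ($s{\left(M \right)} = - \frac{18 \frac{1}{M}}{4} = - \frac{9}{2 M}$)
$a{\left(h{\left(-7 \right)},6 \right)} \left(- s{\left(17 \right)}\right) = 2 \left(- \frac{-9}{2 \cdot 17}\right) = 2 \left(\left(-1\right) \left(- \frac{9}{34}\right)\right) = 2 \cdot \frac{9}{34} = \frac{9}{17}$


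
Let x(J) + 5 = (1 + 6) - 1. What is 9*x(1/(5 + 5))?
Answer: 9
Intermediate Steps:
x(J) = 1 (x(J) = -5 + ((1 + 6) - 1) = -5 + (7 - 1) = -5 + 6 = 1)
9*x(1/(5 + 5)) = 9*1 = 9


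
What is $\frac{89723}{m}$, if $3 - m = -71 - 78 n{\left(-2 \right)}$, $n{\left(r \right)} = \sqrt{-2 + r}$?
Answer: $\frac{3319751}{14906} - \frac{3499197 i}{7453} \approx 222.71 - 469.5 i$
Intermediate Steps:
$m = 74 + 156 i$ ($m = 3 - \left(-71 - 78 \sqrt{-2 - 2}\right) = 3 - \left(-71 - 78 \sqrt{-4}\right) = 3 - \left(-71 - 78 \cdot 2 i\right) = 3 - \left(-71 - 156 i\right) = 3 + \left(71 + 156 i\right) = 74 + 156 i \approx 74.0 + 156.0 i$)
$\frac{89723}{m} = \frac{89723}{74 + 156 i} = 89723 \frac{74 - 156 i}{29812} = \frac{89723 \left(74 - 156 i\right)}{29812}$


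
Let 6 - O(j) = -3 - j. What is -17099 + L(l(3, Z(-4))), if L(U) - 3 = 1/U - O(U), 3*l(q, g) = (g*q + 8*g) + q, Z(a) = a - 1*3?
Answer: -3791843/222 ≈ -17080.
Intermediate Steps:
Z(a) = -3 + a (Z(a) = a - 3 = -3 + a)
l(q, g) = q/3 + 8*g/3 + g*q/3 (l(q, g) = ((g*q + 8*g) + q)/3 = ((8*g + g*q) + q)/3 = (q + 8*g + g*q)/3 = q/3 + 8*g/3 + g*q/3)
O(j) = 9 + j (O(j) = 6 - (-3 - j) = 6 + (3 + j) = 9 + j)
L(U) = -6 + 1/U - U (L(U) = 3 + (1/U - (9 + U)) = 3 + (1/U + (-9 - U)) = 3 + (-9 + 1/U - U) = -6 + 1/U - U)
-17099 + L(l(3, Z(-4))) = -17099 + (-6 + 1/((⅓)*3 + 8*(-3 - 4)/3 + (⅓)*(-3 - 4)*3) - ((⅓)*3 + 8*(-3 - 4)/3 + (⅓)*(-3 - 4)*3)) = -17099 + (-6 + 1/(1 + (8/3)*(-7) + (⅓)*(-7)*3) - (1 + (8/3)*(-7) + (⅓)*(-7)*3)) = -17099 + (-6 + 1/(1 - 56/3 - 7) - (1 - 56/3 - 7)) = -17099 + (-6 + 1/(-74/3) - 1*(-74/3)) = -17099 + (-6 - 3/74 + 74/3) = -17099 + 4135/222 = -3791843/222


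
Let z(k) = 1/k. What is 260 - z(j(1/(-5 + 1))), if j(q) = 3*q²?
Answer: 764/3 ≈ 254.67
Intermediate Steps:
260 - z(j(1/(-5 + 1))) = 260 - 1/(3*(1/(-5 + 1))²) = 260 - 1/(3*(1/(-4))²) = 260 - 1/(3*(-¼)²) = 260 - 1/(3*(1/16)) = 260 - 1/3/16 = 260 - 1*16/3 = 260 - 16/3 = 764/3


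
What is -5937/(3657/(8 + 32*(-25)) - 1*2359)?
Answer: 1567368/623995 ≈ 2.5118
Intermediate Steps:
-5937/(3657/(8 + 32*(-25)) - 1*2359) = -5937/(3657/(8 - 800) - 2359) = -5937/(3657/(-792) - 2359) = -5937/(3657*(-1/792) - 2359) = -5937/(-1219/264 - 2359) = -5937/(-623995/264) = -5937*(-264/623995) = 1567368/623995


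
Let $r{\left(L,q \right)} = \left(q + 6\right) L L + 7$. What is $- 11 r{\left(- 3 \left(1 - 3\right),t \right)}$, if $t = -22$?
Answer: $6259$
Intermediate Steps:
$r{\left(L,q \right)} = 7 + L^{2} \left(6 + q\right)$ ($r{\left(L,q \right)} = \left(6 + q\right) L L + 7 = L \left(6 + q\right) L + 7 = L^{2} \left(6 + q\right) + 7 = 7 + L^{2} \left(6 + q\right)$)
$- 11 r{\left(- 3 \left(1 - 3\right),t \right)} = - 11 \left(7 + 6 \left(- 3 \left(1 - 3\right)\right)^{2} - 22 \left(- 3 \left(1 - 3\right)\right)^{2}\right) = - 11 \left(7 + 6 \left(\left(-3\right) \left(-2\right)\right)^{2} - 22 \left(\left(-3\right) \left(-2\right)\right)^{2}\right) = - 11 \left(7 + 6 \cdot 6^{2} - 22 \cdot 6^{2}\right) = - 11 \left(7 + 6 \cdot 36 - 792\right) = - 11 \left(7 + 216 - 792\right) = \left(-11\right) \left(-569\right) = 6259$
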